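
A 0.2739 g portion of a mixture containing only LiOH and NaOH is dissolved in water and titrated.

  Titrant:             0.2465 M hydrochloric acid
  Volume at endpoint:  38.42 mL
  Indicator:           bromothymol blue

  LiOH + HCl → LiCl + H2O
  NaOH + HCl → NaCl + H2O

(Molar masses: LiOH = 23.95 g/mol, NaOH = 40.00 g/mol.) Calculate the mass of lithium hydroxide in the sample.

0.1566 g

n(HCl) = 0.03842 × 0.2465 = 9.471 × 10^-3 mol
Let x = n(LiOH), y = n(NaOH).
Titrant: 1x + 1y = 9.471 × 10^-3;  mass: 23.95x + 40.00y = 0.2739
Solving, x = 6.537 × 10^-3 mol, y = 2.933 × 10^-3 mol
mass of LiOH = 6.537 × 10^-3 × 23.95 = 0.1566 g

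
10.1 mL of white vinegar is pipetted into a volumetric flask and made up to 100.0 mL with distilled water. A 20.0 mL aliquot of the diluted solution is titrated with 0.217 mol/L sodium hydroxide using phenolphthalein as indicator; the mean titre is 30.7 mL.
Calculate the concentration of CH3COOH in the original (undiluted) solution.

CH3COOH + NaOH → CH3COONa + H2O
n(NaOH) = 0.0307 × 0.217 = 6.66 × 10^-3 mol
n(CH3COOH) in the aliquot = 6.66 × 10^-3 mol (1:1 ratio)
[CH3COOH]_dilute = 6.66 × 10^-3 / 0.0200 = 0.333 mol/L
Dilution factor = 100.0 / 10.1 = 9.901
[CH3COOH]_stock = 0.333 × 9.901 = 3.30 mol/L

3.30 mol/L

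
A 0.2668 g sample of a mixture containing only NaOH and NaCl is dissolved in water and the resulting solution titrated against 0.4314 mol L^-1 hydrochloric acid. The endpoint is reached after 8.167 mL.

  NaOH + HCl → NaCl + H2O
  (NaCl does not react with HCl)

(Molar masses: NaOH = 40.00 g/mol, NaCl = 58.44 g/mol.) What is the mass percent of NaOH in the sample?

n(HCl) = 0.008167 × 0.4314 = 3.523 × 10^-3 mol
Let x = n(NaOH), y = n(NaCl).
Titrant: 1x = 3.523 × 10^-3;  mass: 40.00x + 58.44y = 0.2668
Solving, x = 3.523 × 10^-3 mol, y = 2.154 × 10^-3 mol
mass of NaOH = 3.523 × 10^-3 × 40.00 = 0.1409 g
% NaOH = 0.1409 / 0.2668 × 100 = 52.82 %

52.82 %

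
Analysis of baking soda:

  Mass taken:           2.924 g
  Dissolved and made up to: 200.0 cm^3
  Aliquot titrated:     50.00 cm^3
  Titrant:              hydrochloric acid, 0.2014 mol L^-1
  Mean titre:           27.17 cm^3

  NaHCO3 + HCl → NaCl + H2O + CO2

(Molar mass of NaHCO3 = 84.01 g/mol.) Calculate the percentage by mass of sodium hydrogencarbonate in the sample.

62.89 %

n(HCl) per titration = 0.02717 × 0.2014 = 5.472 × 10^-3 mol
n(NaHCO3) in each aliquot = 5.472 × 10^-3 mol (1:1 ratio)
n(NaHCO3) in the whole flask = 5.472 × 10^-3 × 200.0/50.00 = 0.02189 mol
mass of NaHCO3 = 0.02189 × 84.01 = 1.839 g
% NaHCO3 = 1.839 / 2.924 × 100 = 62.89 %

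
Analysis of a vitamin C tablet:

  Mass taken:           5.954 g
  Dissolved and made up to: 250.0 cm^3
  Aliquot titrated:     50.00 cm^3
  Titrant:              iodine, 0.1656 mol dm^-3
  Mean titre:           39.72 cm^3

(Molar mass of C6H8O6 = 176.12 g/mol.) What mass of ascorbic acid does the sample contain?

C6H8O6 + I2 → C6H6O6 + 2 HI
n(I2) per titration = 0.03972 × 0.1656 = 6.578 × 10^-3 mol
n(C6H8O6) in each aliquot = 6.578 × 10^-3 mol (1:1 ratio)
n(C6H8O6) in the whole flask = 6.578 × 10^-3 × 250.0/50.00 = 0.03289 mol
mass of C6H8O6 = 0.03289 × 176.12 = 5.792 g

5.792 g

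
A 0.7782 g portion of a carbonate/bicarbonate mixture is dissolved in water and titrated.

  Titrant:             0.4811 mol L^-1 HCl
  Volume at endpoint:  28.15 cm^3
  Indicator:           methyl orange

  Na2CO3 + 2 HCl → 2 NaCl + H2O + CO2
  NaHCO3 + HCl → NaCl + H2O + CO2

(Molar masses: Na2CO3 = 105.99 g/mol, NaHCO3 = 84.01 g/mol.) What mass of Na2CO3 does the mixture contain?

n(HCl) = 0.02815 × 0.4811 = 0.01354 mol
Let x = n(Na2CO3), y = n(NaHCO3).
Titrant: 2x + 1y = 0.01354;  mass: 105.99x + 84.01y = 0.7782
Solving, x = 5.796 × 10^-3 mol, y = 1.950 × 10^-3 mol
mass of Na2CO3 = 5.796 × 10^-3 × 105.99 = 0.6143 g

0.6143 g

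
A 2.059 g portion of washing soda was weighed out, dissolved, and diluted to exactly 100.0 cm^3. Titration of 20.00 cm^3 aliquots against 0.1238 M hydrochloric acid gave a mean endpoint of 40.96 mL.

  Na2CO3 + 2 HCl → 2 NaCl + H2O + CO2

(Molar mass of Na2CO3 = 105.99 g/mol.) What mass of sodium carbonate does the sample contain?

1.344 g

n(HCl) per titration = 0.04096 × 0.1238 = 5.071 × 10^-3 mol
From the 1:2 ratio, n(Na2CO3) in each aliquot = 1/2 × 5.071 × 10^-3 = 2.535 × 10^-3 mol
n(Na2CO3) in the whole flask = 2.535 × 10^-3 × 100.0/20.00 = 0.01268 mol
mass of Na2CO3 = 0.01268 × 105.99 = 1.344 g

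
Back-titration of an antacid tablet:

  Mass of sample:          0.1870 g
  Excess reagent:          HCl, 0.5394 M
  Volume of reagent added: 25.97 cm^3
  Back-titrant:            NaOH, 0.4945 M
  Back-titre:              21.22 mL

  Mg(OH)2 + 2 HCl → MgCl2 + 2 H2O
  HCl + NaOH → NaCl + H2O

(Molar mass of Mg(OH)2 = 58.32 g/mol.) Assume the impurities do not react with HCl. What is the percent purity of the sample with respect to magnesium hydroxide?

54.81 %

n(HCl) added = 0.02597 × 0.5394 = 0.01401 mol
n(NaOH) used in back-titration = 0.02122 × 0.4945 = 0.01049 mol
n(HCl) left over = 0.01049 mol (1:1 ratio)
n(HCl) consumed by analyte = 0.01401 − 0.01049 = 3.515 × 10^-3 mol
From the 1:2 ratio, n(Mg(OH)2) = 1/2 × 3.515 × 10^-3 = 1.757 × 10^-3 mol
mass of Mg(OH)2 = 1.757 × 10^-3 × 58.32 = 0.1025 g
% Mg(OH)2 = 0.1025 / 0.1870 × 100 = 54.81 %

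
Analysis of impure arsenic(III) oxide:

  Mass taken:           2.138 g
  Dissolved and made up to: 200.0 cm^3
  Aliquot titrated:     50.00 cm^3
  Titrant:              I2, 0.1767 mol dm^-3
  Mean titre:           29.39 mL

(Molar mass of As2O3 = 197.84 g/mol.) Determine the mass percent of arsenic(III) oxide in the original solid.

As2O3 + 2 I2 + 2 H2O → As2O5 + 4 HI
n(I2) per titration = 0.02939 × 0.1767 = 5.193 × 10^-3 mol
From the 1:2 ratio, n(As2O3) in each aliquot = 1/2 × 5.193 × 10^-3 = 2.597 × 10^-3 mol
n(As2O3) in the whole flask = 2.597 × 10^-3 × 200.0/50.00 = 0.01039 mol
mass of As2O3 = 0.01039 × 197.84 = 2.055 g
% As2O3 = 2.055 / 2.138 × 100 = 96.11 %

96.11 %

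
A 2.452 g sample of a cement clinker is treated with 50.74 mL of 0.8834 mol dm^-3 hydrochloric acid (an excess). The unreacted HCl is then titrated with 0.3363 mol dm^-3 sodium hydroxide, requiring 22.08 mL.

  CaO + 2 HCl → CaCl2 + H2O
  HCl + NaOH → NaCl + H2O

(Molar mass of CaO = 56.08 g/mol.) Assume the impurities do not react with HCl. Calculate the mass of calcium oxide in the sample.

n(HCl) added = 0.05074 × 0.8834 = 0.04482 mol
n(NaOH) used in back-titration = 0.02208 × 0.3363 = 7.426 × 10^-3 mol
n(HCl) left over = 7.426 × 10^-3 mol (1:1 ratio)
n(HCl) consumed by analyte = 0.04482 − 7.426 × 10^-3 = 0.03740 mol
From the 1:2 ratio, n(CaO) = 1/2 × 0.03740 = 0.01870 mol
mass of CaO = 0.01870 × 56.08 = 1.049 g

1.049 g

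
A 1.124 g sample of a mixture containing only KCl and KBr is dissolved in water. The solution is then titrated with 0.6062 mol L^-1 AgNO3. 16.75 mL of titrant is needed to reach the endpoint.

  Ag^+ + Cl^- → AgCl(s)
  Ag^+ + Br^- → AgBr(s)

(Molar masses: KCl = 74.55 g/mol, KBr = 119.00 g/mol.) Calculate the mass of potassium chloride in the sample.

0.1414 g

n(AgNO3) = 0.01675 × 0.6062 = 0.01015 mol
Let x = n(KCl), y = n(KBr).
Titrant: 1x + 1y = 0.01015;  mass: 74.55x + 119.00y = 1.124
Solving, x = 1.897 × 10^-3 mol, y = 8.257 × 10^-3 mol
mass of KCl = 1.897 × 10^-3 × 74.55 = 0.1414 g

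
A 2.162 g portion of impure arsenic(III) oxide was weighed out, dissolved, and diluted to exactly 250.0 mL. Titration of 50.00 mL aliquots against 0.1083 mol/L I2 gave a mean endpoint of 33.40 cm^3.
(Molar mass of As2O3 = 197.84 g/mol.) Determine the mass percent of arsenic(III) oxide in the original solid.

82.75 %

As2O3 + 2 I2 + 2 H2O → As2O5 + 4 HI
n(I2) per titration = 0.03340 × 0.1083 = 3.617 × 10^-3 mol
From the 1:2 ratio, n(As2O3) in each aliquot = 1/2 × 3.617 × 10^-3 = 1.809 × 10^-3 mol
n(As2O3) in the whole flask = 1.809 × 10^-3 × 250.0/50.00 = 9.043 × 10^-3 mol
mass of As2O3 = 9.043 × 10^-3 × 197.84 = 1.789 g
% As2O3 = 1.789 / 2.162 × 100 = 82.75 %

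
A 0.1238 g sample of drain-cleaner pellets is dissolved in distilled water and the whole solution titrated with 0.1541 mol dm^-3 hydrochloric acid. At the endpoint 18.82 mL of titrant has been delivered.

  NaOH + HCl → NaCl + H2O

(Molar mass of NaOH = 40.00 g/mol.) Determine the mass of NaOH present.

0.1160 g

n(HCl) = 0.01882 L × 0.1541 mol/L = 2.900 × 10^-3 mol
n(NaOH) = 2.900 × 10^-3 mol (1:1 ratio)
mass of NaOH = 2.900 × 10^-3 × 40.00 g/mol = 0.1160 g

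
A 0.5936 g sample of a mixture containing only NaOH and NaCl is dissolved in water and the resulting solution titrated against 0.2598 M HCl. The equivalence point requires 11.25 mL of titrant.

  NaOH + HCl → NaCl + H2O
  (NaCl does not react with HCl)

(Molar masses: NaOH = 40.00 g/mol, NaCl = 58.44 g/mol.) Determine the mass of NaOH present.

n(HCl) = 0.01125 × 0.2598 = 2.923 × 10^-3 mol
Let x = n(NaOH), y = n(NaCl).
Titrant: 1x = 2.923 × 10^-3;  mass: 40.00x + 58.44y = 0.5936
Solving, x = 2.923 × 10^-3 mol, y = 8.157 × 10^-3 mol
mass of NaOH = 2.923 × 10^-3 × 40.00 = 0.1169 g

0.1169 g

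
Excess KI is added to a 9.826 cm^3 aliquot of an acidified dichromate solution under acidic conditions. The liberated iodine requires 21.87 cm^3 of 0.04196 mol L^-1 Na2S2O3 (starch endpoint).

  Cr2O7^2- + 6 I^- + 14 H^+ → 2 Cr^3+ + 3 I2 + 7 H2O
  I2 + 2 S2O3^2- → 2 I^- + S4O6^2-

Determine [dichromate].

n(S2O3^2-) = 0.02187 × 0.04196 = 9.177 × 10^-4 mol
n(I2) = n(S2O3^2-)/2 = 4.588 × 10^-4 mol
From the 1:3 ratio, n(Cr2O7^2-) in the aliquot = 1/3 × 4.588 × 10^-4 = 1.529 × 10^-4 mol
[Cr2O7^2-] = 1.529 × 10^-4 / 0.009826 = 0.01557 mol/L

0.01557 mol/L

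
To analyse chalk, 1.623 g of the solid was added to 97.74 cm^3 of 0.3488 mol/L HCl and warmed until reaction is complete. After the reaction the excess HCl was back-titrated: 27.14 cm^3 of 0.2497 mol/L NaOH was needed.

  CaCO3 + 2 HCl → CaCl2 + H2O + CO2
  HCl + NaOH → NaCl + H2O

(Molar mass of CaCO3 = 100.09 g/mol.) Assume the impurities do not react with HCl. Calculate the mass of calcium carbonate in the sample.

n(HCl) added = 0.09774 × 0.3488 = 0.03409 mol
n(NaOH) used in back-titration = 0.02714 × 0.2497 = 6.777 × 10^-3 mol
n(HCl) left over = 6.777 × 10^-3 mol (1:1 ratio)
n(HCl) consumed by analyte = 0.03409 − 6.777 × 10^-3 = 0.02731 mol
From the 1:2 ratio, n(CaCO3) = 1/2 × 0.02731 = 0.01366 mol
mass of CaCO3 = 0.01366 × 100.09 = 1.367 g

1.367 g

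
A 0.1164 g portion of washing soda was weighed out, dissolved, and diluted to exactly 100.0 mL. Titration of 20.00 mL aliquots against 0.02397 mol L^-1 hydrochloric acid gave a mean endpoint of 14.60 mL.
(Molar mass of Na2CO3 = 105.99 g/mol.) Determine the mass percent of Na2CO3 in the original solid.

79.67 %

Na2CO3 + 2 HCl → 2 NaCl + H2O + CO2
n(HCl) per titration = 0.01460 × 0.02397 = 3.500 × 10^-4 mol
From the 1:2 ratio, n(Na2CO3) in each aliquot = 1/2 × 3.500 × 10^-4 = 1.750 × 10^-4 mol
n(Na2CO3) in the whole flask = 1.750 × 10^-4 × 100.0/20.00 = 8.749 × 10^-4 mol
mass of Na2CO3 = 8.749 × 10^-4 × 105.99 = 0.09273 g
% Na2CO3 = 0.09273 / 0.1164 × 100 = 79.67 %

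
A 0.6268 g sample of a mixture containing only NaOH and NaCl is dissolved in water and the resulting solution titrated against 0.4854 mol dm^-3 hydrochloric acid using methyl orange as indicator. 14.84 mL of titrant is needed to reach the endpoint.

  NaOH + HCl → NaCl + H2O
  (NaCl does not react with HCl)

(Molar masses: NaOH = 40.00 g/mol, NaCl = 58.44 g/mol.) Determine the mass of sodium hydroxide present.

0.2881 g

n(HCl) = 0.01484 × 0.4854 = 7.203 × 10^-3 mol
Let x = n(NaOH), y = n(NaCl).
Titrant: 1x = 7.203 × 10^-3;  mass: 40.00x + 58.44y = 0.6268
Solving, x = 7.203 × 10^-3 mol, y = 5.795 × 10^-3 mol
mass of NaOH = 7.203 × 10^-3 × 40.00 = 0.2881 g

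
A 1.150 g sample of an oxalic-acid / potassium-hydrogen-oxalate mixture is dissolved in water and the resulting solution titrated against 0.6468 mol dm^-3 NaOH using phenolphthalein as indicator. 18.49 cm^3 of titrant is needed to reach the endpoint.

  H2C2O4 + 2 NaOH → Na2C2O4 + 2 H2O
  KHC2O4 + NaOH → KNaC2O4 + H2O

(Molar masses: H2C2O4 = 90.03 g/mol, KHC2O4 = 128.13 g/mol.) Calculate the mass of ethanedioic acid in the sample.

n(NaOH) = 0.01849 × 0.6468 = 0.01196 mol
Let x = n(H2C2O4), y = n(KHC2O4).
Titrant: 2x + 1y = 0.01196;  mass: 90.03x + 128.13y = 1.150
Solving, x = 2.300 × 10^-3 mol, y = 7.359 × 10^-3 mol
mass of H2C2O4 = 2.300 × 10^-3 × 90.03 = 0.2071 g

0.2071 g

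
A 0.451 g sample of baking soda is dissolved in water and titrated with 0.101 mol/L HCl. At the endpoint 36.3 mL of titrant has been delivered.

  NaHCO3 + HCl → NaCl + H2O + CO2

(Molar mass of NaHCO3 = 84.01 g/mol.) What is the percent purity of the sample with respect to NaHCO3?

68.3 %

n(HCl) = 0.0363 L × 0.101 mol/L = 3.67 × 10^-3 mol
n(NaHCO3) = 3.67 × 10^-3 mol (1:1 ratio)
mass of NaHCO3 = 3.67 × 10^-3 × 84.01 g/mol = 0.308 g
% NaHCO3 = 0.308 / 0.451 × 100 = 68.3 %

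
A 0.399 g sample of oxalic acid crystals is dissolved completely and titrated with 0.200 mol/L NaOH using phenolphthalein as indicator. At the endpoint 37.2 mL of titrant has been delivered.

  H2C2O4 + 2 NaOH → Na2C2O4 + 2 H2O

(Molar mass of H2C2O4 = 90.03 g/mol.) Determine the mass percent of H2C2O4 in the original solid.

n(NaOH) = 0.0372 L × 0.200 mol/L = 7.44 × 10^-3 mol
From the 1:2 ratio, n(H2C2O4) = 1/2 × 7.44 × 10^-3 = 3.72 × 10^-3 mol
mass of H2C2O4 = 3.72 × 10^-3 × 90.03 g/mol = 0.335 g
% H2C2O4 = 0.335 / 0.399 × 100 = 83.9 %

83.9 %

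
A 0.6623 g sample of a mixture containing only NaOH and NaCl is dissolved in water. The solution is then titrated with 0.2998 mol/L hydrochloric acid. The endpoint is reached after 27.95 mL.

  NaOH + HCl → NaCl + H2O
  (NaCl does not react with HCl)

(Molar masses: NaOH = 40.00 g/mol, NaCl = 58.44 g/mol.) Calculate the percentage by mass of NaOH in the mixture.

50.61 %

n(HCl) = 0.02795 × 0.2998 = 8.379 × 10^-3 mol
Let x = n(NaOH), y = n(NaCl).
Titrant: 1x = 8.379 × 10^-3;  mass: 40.00x + 58.44y = 0.6623
Solving, x = 8.379 × 10^-3 mol, y = 5.598 × 10^-3 mol
mass of NaOH = 8.379 × 10^-3 × 40.00 = 0.3352 g
% NaOH = 0.3352 / 0.6623 × 100 = 50.61 %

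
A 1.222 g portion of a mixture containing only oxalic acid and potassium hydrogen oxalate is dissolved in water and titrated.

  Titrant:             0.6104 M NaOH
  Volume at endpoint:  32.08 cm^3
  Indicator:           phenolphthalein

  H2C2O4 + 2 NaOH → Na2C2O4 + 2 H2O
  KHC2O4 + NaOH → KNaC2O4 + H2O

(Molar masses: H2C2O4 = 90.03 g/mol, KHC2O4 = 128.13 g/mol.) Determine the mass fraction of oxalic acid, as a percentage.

57.04 %

n(NaOH) = 0.03208 × 0.6104 = 0.01958 mol
Let x = n(H2C2O4), y = n(KHC2O4).
Titrant: 2x + 1y = 0.01958;  mass: 90.03x + 128.13y = 1.222
Solving, x = 7.742 × 10^-3 mol, y = 4.097 × 10^-3 mol
mass of H2C2O4 = 7.742 × 10^-3 × 90.03 = 0.6970 g
% H2C2O4 = 0.6970 / 1.222 × 100 = 57.04 %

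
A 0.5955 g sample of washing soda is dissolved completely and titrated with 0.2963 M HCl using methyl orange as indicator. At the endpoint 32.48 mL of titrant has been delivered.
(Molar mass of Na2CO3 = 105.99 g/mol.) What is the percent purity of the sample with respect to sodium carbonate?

85.64 %

Na2CO3 + 2 HCl → 2 NaCl + H2O + CO2
n(HCl) = 0.03248 L × 0.2963 mol/L = 9.624 × 10^-3 mol
From the 1:2 ratio, n(Na2CO3) = 1/2 × 9.624 × 10^-3 = 4.812 × 10^-3 mol
mass of Na2CO3 = 4.812 × 10^-3 × 105.99 g/mol = 0.5100 g
% Na2CO3 = 0.5100 / 0.5955 × 100 = 85.64 %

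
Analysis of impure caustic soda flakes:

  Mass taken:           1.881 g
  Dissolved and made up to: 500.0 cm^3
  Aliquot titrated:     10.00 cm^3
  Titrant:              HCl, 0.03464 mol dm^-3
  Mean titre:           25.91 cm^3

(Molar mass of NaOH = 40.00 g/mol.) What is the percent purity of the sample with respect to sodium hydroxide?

NaOH + HCl → NaCl + H2O
n(HCl) per titration = 0.02591 × 0.03464 = 8.975 × 10^-4 mol
n(NaOH) in each aliquot = 8.975 × 10^-4 mol (1:1 ratio)
n(NaOH) in the whole flask = 8.975 × 10^-4 × 500.0/10.00 = 0.04488 mol
mass of NaOH = 0.04488 × 40.00 = 1.795 g
% NaOH = 1.795 / 1.881 × 100 = 95.43 %

95.43 %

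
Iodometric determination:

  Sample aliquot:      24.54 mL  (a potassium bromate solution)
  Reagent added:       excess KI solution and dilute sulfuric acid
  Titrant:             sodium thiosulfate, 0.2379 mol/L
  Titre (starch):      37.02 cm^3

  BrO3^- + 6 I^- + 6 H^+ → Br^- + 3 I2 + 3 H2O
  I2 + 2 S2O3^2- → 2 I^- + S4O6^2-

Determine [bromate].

n(S2O3^2-) = 0.03702 × 0.2379 = 8.807 × 10^-3 mol
n(I2) = n(S2O3^2-)/2 = 4.404 × 10^-3 mol
From the 1:3 ratio, n(BrO3^-) in the aliquot = 1/3 × 4.404 × 10^-3 = 1.468 × 10^-3 mol
[BrO3^-] = 1.468 × 10^-3 / 0.02454 = 0.05981 mol/L

0.05981 mol/L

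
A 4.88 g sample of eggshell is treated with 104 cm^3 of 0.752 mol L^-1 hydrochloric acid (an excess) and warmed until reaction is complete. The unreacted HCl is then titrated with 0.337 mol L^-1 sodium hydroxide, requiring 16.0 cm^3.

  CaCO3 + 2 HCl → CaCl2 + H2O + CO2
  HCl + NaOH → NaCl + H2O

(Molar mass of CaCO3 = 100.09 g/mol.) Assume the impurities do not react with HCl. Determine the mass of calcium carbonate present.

3.64 g

n(HCl) added = 0.104 × 0.752 = 0.0782 mol
n(NaOH) used in back-titration = 0.0160 × 0.337 = 5.39 × 10^-3 mol
n(HCl) left over = 5.39 × 10^-3 mol (1:1 ratio)
n(HCl) consumed by analyte = 0.0782 − 5.39 × 10^-3 = 0.0728 mol
From the 1:2 ratio, n(CaCO3) = 1/2 × 0.0728 = 0.0364 mol
mass of CaCO3 = 0.0364 × 100.09 = 3.64 g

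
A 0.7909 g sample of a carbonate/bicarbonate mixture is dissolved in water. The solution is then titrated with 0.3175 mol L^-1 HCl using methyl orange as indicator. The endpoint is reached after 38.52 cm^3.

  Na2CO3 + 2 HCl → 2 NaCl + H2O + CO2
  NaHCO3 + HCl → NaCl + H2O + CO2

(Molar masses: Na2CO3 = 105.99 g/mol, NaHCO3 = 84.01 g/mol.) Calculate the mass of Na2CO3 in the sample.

0.4042 g

n(HCl) = 0.03852 × 0.3175 = 0.01223 mol
Let x = n(Na2CO3), y = n(NaHCO3).
Titrant: 2x + 1y = 0.01223;  mass: 105.99x + 84.01y = 0.7909
Solving, x = 3.813 × 10^-3 mol, y = 4.603 × 10^-3 mol
mass of Na2CO3 = 3.813 × 10^-3 × 105.99 = 0.4042 g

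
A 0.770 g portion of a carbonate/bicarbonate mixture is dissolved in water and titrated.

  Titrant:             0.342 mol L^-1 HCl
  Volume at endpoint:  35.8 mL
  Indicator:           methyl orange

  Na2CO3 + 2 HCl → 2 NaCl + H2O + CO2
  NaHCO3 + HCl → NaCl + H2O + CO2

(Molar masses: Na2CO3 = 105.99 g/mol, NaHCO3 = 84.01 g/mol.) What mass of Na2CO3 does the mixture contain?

n(HCl) = 0.0358 × 0.342 = 0.0122 mol
Let x = n(Na2CO3), y = n(NaHCO3).
Titrant: 2x + 1y = 0.0122;  mass: 105.99x + 84.01y = 0.770
Solving, x = 4.17 × 10^-3 mol, y = 3.91 × 10^-3 mol
mass of Na2CO3 = 4.17 × 10^-3 × 105.99 = 0.442 g

0.442 g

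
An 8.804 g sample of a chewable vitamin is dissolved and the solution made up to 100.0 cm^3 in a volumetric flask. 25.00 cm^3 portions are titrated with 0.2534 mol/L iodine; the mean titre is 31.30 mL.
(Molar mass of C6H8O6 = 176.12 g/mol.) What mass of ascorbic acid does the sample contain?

5.588 g

C6H8O6 + I2 → C6H6O6 + 2 HI
n(I2) per titration = 0.03130 × 0.2534 = 7.931 × 10^-3 mol
n(C6H8O6) in each aliquot = 7.931 × 10^-3 mol (1:1 ratio)
n(C6H8O6) in the whole flask = 7.931 × 10^-3 × 100.0/25.00 = 0.03173 mol
mass of C6H8O6 = 0.03173 × 176.12 = 5.588 g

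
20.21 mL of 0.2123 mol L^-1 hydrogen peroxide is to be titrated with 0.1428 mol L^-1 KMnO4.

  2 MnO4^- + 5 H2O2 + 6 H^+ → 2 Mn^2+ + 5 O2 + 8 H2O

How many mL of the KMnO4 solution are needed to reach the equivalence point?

n(H2O2) = 0.02021 L × 0.2123 mol/L = 4.291 × 10^-3 mol
From the 2:5 stoichiometry, n(KMnO4) = 2/5 × 4.291 × 10^-3 = 1.716 × 10^-3 mol
V(KMnO4) = 1.716 × 10^-3 mol / 0.1428 mol/L = 0.01202 L = 12.02 mL

12.02 mL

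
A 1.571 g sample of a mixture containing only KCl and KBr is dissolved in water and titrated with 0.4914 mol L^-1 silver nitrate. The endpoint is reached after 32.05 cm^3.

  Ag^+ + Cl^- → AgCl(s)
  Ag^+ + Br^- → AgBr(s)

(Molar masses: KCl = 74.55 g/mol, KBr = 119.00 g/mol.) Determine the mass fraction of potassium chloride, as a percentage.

32.37 %

n(AgNO3) = 0.03205 × 0.4914 = 0.01575 mol
Let x = n(KCl), y = n(KBr).
Titrant: 1x + 1y = 0.01575;  mass: 74.55x + 119.00y = 1.571
Solving, x = 6.821 × 10^-3 mol, y = 8.929 × 10^-3 mol
mass of KCl = 6.821 × 10^-3 × 74.55 = 0.5085 g
% KCl = 0.5085 / 1.571 × 100 = 32.37 %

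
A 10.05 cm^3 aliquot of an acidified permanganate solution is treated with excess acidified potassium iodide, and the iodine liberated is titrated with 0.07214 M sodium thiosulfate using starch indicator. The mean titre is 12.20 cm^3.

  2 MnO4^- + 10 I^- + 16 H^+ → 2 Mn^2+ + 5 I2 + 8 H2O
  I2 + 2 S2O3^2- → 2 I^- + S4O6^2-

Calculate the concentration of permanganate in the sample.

n(S2O3^2-) = 0.01220 × 0.07214 = 8.801 × 10^-4 mol
n(I2) = n(S2O3^2-)/2 = 4.401 × 10^-4 mol
From the 2:5 ratio, n(MnO4^-) in the aliquot = 2/5 × 4.401 × 10^-4 = 1.760 × 10^-4 mol
[MnO4^-] = 1.760 × 10^-4 / 0.01005 = 0.01751 mol/L

0.01751 M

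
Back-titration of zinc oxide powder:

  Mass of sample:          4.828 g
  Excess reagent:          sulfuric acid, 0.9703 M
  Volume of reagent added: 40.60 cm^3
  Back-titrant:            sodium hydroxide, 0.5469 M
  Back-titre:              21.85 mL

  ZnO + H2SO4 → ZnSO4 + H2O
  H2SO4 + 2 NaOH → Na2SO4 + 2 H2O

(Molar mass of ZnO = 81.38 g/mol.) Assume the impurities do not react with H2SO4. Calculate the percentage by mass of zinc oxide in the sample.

56.33 %

n(H2SO4) added = 0.04060 × 0.9703 = 0.03939 mol
n(NaOH) used in back-titration = 0.02185 × 0.5469 = 0.01195 mol
From the 1:2 ratio, n(H2SO4) left over = 1/2 × 0.01195 = 5.975 × 10^-3 mol
n(H2SO4) consumed by analyte = 0.03939 − 5.975 × 10^-3 = 0.03342 mol
n(ZnO) = 0.03342 mol (1:1 ratio)
mass of ZnO = 0.03342 × 81.38 = 2.720 g
% ZnO = 2.720 / 4.828 × 100 = 56.33 %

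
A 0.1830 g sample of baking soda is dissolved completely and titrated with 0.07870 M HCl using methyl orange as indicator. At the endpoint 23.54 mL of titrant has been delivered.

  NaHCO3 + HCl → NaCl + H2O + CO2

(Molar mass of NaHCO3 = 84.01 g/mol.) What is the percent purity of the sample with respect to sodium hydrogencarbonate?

85.05 %

n(HCl) = 0.02354 L × 0.07870 mol/L = 1.853 × 10^-3 mol
n(NaHCO3) = 1.853 × 10^-3 mol (1:1 ratio)
mass of NaHCO3 = 1.853 × 10^-3 × 84.01 g/mol = 0.1556 g
% NaHCO3 = 0.1556 / 0.1830 × 100 = 85.05 %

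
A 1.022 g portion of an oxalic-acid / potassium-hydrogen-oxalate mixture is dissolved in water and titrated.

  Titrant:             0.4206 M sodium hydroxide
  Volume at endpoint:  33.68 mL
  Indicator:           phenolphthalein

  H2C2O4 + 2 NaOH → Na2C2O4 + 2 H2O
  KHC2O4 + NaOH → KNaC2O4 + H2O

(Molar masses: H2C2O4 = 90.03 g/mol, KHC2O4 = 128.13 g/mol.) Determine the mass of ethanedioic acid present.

n(NaOH) = 0.03368 × 0.4206 = 0.01417 mol
Let x = n(H2C2O4), y = n(KHC2O4).
Titrant: 2x + 1y = 0.01417;  mass: 90.03x + 128.13y = 1.022
Solving, x = 4.771 × 10^-3 mol, y = 4.624 × 10^-3 mol
mass of H2C2O4 = 4.771 × 10^-3 × 90.03 = 0.4295 g

0.4295 g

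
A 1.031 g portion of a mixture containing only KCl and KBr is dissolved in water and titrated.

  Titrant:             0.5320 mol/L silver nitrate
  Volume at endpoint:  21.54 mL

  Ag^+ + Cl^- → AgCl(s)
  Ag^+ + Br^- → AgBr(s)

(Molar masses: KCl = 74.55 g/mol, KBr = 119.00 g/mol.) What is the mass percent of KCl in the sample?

n(AgNO3) = 0.02154 × 0.5320 = 0.01146 mol
Let x = n(KCl), y = n(KBr).
Titrant: 1x + 1y = 0.01146;  mass: 74.55x + 119.00y = 1.031
Solving, x = 7.484 × 10^-3 mol, y = 3.975 × 10^-3 mol
mass of KCl = 7.484 × 10^-3 × 74.55 = 0.5579 g
% KCl = 0.5579 / 1.031 × 100 = 54.11 %

54.11 %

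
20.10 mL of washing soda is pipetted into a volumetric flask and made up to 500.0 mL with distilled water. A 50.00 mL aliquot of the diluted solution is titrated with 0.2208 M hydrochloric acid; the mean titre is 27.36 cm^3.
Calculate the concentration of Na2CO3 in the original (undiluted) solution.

Na2CO3 + 2 HCl → 2 NaCl + H2O + CO2
n(HCl) = 0.02736 × 0.2208 = 6.041 × 10^-3 mol
From the 1:2 ratio, n(Na2CO3) in the aliquot = 1/2 × 6.041 × 10^-3 = 3.021 × 10^-3 mol
[Na2CO3]_dilute = 3.021 × 10^-3 / 0.05000 = 0.06041 mol/L
Dilution factor = 500.0 / 20.10 = 24.88
[Na2CO3]_stock = 0.06041 × 24.88 = 1.503 mol/L

1.503 M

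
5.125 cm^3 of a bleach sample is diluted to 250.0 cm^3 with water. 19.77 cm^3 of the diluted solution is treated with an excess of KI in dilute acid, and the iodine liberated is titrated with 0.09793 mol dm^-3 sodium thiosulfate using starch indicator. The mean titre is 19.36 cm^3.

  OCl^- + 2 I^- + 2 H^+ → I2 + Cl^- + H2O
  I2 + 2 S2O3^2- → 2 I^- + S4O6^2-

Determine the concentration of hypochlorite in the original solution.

n(S2O3^2-) = 0.01936 × 0.09793 = 1.896 × 10^-3 mol
n(I2) = n(S2O3^2-)/2 = 9.480 × 10^-4 mol
n(OCl^-) in the aliquot = 9.480 × 10^-4 mol (1:1 ratio)
[OCl^-]_dilute = 9.480 × 10^-4 / 0.01977 = 0.04795 mol/L
[OCl^-]_original = 0.04795 × 250.0/5.125 = 2.339 mol/L

2.339 mol/L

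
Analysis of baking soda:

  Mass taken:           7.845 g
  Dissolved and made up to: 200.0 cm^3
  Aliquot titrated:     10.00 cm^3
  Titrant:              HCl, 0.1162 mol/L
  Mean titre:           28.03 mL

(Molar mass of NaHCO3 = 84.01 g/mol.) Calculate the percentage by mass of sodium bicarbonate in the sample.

69.76 %

NaHCO3 + HCl → NaCl + H2O + CO2
n(HCl) per titration = 0.02803 × 0.1162 = 3.257 × 10^-3 mol
n(NaHCO3) in each aliquot = 3.257 × 10^-3 mol (1:1 ratio)
n(NaHCO3) in the whole flask = 3.257 × 10^-3 × 200.0/10.00 = 0.06514 mol
mass of NaHCO3 = 0.06514 × 84.01 = 5.473 g
% NaHCO3 = 5.473 / 7.845 × 100 = 69.76 %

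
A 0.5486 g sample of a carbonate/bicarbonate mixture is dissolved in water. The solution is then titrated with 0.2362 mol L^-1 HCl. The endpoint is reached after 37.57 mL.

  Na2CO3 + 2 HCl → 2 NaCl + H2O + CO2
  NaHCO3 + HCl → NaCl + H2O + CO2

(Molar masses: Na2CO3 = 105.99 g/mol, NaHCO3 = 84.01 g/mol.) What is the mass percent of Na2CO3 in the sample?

n(HCl) = 0.03757 × 0.2362 = 8.874 × 10^-3 mol
Let x = n(Na2CO3), y = n(NaHCO3).
Titrant: 2x + 1y = 8.874 × 10^-3;  mass: 105.99x + 84.01y = 0.5486
Solving, x = 3.174 × 10^-3 mol, y = 2.525 × 10^-3 mol
mass of Na2CO3 = 3.174 × 10^-3 × 105.99 = 0.3365 g
% Na2CO3 = 0.3365 / 0.5486 × 100 = 61.33 %

61.33 %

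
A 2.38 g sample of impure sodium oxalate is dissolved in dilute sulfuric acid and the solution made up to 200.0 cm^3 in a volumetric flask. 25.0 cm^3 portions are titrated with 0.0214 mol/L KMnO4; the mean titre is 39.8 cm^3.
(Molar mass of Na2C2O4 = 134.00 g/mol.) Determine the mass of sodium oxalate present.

2 MnO4^- + 5 C2O4^2- + 16 H^+ → 2 Mn^2+ + 10 CO2 + 8 H2O
n(KMnO4) per titration = 0.0398 × 0.0214 = 8.52 × 10^-4 mol
From the 5:2 ratio, n(Na2C2O4) in each aliquot = 5/2 × 8.52 × 10^-4 = 2.13 × 10^-3 mol
n(Na2C2O4) in the whole flask = 2.13 × 10^-3 × 200.0/25.0 = 0.0170 mol
mass of Na2C2O4 = 0.0170 × 134.00 = 2.28 g

2.28 g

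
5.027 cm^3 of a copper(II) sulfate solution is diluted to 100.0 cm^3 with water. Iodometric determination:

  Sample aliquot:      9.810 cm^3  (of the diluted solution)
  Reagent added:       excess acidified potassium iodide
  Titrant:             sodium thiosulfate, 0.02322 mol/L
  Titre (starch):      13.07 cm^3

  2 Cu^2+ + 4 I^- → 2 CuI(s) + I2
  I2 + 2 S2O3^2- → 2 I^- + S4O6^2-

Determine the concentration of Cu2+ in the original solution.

n(S2O3^2-) = 0.01307 × 0.02322 = 3.035 × 10^-4 mol
n(I2) = n(S2O3^2-)/2 = 1.517 × 10^-4 mol
From the 2:1 ratio, n(Cu2+) in the aliquot = 2/1 × 1.517 × 10^-4 = 3.035 × 10^-4 mol
[Cu2+]_dilute = 3.035 × 10^-4 / 0.009810 = 0.03094 mol/L
[Cu2+]_original = 0.03094 × 100.0/5.027 = 0.6154 mol/L

0.6154 mol/L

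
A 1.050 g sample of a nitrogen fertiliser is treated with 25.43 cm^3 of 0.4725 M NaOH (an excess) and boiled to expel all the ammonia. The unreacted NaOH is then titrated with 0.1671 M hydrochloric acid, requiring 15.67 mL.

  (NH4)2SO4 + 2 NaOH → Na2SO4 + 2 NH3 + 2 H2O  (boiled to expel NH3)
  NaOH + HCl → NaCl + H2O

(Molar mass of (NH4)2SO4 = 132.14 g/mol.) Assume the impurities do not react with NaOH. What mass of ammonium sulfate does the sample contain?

0.6209 g

n(NaOH) added = 0.02543 × 0.4725 = 0.01202 mol
n(HCl) used in back-titration = 0.01567 × 0.1671 = 2.618 × 10^-3 mol
n(NaOH) left over = 2.618 × 10^-3 mol (1:1 ratio)
n(NaOH) consumed by analyte = 0.01202 − 2.618 × 10^-3 = 9.397 × 10^-3 mol
From the 1:2 ratio, n((NH4)2SO4) = 1/2 × 9.397 × 10^-3 = 4.699 × 10^-3 mol
mass of (NH4)2SO4 = 4.699 × 10^-3 × 132.14 = 0.6209 g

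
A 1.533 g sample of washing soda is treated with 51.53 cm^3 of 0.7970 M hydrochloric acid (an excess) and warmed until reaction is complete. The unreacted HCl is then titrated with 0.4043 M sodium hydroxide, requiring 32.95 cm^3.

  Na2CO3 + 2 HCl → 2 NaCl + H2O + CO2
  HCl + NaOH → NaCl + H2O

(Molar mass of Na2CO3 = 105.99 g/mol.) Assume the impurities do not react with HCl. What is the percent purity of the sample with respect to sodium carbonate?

n(HCl) added = 0.05153 × 0.7970 = 0.04107 mol
n(NaOH) used in back-titration = 0.03295 × 0.4043 = 0.01332 mol
n(HCl) left over = 0.01332 mol (1:1 ratio)
n(HCl) consumed by analyte = 0.04107 − 0.01332 = 0.02775 mol
From the 1:2 ratio, n(Na2CO3) = 1/2 × 0.02775 = 0.01387 mol
mass of Na2CO3 = 0.01387 × 105.99 = 1.470 g
% Na2CO3 = 1.470 / 1.533 × 100 = 95.92 %

95.92 %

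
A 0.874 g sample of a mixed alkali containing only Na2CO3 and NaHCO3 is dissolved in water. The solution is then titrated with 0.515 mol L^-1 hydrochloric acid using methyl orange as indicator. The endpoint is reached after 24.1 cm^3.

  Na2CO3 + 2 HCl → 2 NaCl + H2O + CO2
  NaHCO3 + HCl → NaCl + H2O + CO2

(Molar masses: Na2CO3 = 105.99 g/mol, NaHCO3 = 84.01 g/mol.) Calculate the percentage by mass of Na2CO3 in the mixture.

33.0 %

n(HCl) = 0.0241 × 0.515 = 0.0124 mol
Let x = n(Na2CO3), y = n(NaHCO3).
Titrant: 2x + 1y = 0.0124;  mass: 105.99x + 84.01y = 0.874
Solving, x = 2.72 × 10^-3 mol, y = 6.97 × 10^-3 mol
mass of Na2CO3 = 2.72 × 10^-3 × 105.99 = 0.288 g
% Na2CO3 = 0.288 / 0.874 × 100 = 33.0 %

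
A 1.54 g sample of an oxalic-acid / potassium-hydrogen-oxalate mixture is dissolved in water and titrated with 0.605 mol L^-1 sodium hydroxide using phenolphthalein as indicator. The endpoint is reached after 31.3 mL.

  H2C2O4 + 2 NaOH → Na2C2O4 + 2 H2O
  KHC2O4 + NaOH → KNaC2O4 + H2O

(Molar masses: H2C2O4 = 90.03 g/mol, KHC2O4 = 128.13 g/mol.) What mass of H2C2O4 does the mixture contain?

0.480 g

n(NaOH) = 0.0313 × 0.605 = 0.0189 mol
Let x = n(H2C2O4), y = n(KHC2O4).
Titrant: 2x + 1y = 0.0189;  mass: 90.03x + 128.13y = 1.54
Solving, x = 5.33 × 10^-3 mol, y = 8.27 × 10^-3 mol
mass of H2C2O4 = 5.33 × 10^-3 × 90.03 = 0.480 g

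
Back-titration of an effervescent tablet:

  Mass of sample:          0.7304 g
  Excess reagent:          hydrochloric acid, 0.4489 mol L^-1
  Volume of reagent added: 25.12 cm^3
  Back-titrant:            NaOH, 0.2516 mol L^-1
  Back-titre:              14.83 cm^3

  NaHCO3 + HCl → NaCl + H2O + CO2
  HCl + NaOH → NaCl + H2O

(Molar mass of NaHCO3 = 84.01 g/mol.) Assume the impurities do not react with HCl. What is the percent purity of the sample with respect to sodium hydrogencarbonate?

n(HCl) added = 0.02512 × 0.4489 = 0.01128 mol
n(NaOH) used in back-titration = 0.01483 × 0.2516 = 3.731 × 10^-3 mol
n(HCl) left over = 3.731 × 10^-3 mol (1:1 ratio)
n(HCl) consumed by analyte = 0.01128 − 3.731 × 10^-3 = 7.545 × 10^-3 mol
n(NaHCO3) = 7.545 × 10^-3 mol (1:1 ratio)
mass of NaHCO3 = 7.545 × 10^-3 × 84.01 = 0.6339 g
% NaHCO3 = 0.6339 / 0.7304 × 100 = 86.78 %

86.78 %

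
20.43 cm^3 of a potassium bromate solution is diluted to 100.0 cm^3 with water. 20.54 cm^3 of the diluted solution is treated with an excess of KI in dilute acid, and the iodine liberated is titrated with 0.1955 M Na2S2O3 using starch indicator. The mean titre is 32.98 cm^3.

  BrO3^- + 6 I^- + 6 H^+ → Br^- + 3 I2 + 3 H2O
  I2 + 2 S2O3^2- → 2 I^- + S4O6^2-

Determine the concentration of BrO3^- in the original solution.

n(S2O3^2-) = 0.03298 × 0.1955 = 6.448 × 10^-3 mol
n(I2) = n(S2O3^2-)/2 = 3.224 × 10^-3 mol
From the 1:3 ratio, n(BrO3^-) in the aliquot = 1/3 × 3.224 × 10^-3 = 1.075 × 10^-3 mol
[BrO3^-]_dilute = 1.075 × 10^-3 / 0.02054 = 0.05232 mol/L
[BrO3^-]_original = 0.05232 × 100.0/20.43 = 0.2561 mol/L

0.2561 M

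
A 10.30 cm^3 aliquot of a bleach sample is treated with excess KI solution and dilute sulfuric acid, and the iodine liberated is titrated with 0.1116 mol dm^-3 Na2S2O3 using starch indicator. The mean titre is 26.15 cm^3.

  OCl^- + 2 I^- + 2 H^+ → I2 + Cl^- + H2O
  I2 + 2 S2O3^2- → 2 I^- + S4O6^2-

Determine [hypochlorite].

n(S2O3^2-) = 0.02615 × 0.1116 = 2.918 × 10^-3 mol
n(I2) = n(S2O3^2-)/2 = 1.459 × 10^-3 mol
n(OCl^-) in the aliquot = 1.459 × 10^-3 mol (1:1 ratio)
[OCl^-] = 1.459 × 10^-3 / 0.01030 = 0.1417 mol/L

0.1417 mol/L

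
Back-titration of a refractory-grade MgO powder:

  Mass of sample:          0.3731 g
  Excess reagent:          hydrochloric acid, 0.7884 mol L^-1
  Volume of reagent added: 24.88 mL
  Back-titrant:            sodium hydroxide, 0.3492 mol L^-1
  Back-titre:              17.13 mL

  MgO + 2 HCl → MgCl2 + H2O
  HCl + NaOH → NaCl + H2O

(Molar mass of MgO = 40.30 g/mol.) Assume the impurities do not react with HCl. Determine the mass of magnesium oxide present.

n(HCl) added = 0.02488 × 0.7884 = 0.01962 mol
n(NaOH) used in back-titration = 0.01713 × 0.3492 = 5.982 × 10^-3 mol
n(HCl) left over = 5.982 × 10^-3 mol (1:1 ratio)
n(HCl) consumed by analyte = 0.01962 − 5.982 × 10^-3 = 0.01363 mol
From the 1:2 ratio, n(MgO) = 1/2 × 0.01363 = 6.817 × 10^-3 mol
mass of MgO = 6.817 × 10^-3 × 40.30 = 0.2747 g

0.2747 g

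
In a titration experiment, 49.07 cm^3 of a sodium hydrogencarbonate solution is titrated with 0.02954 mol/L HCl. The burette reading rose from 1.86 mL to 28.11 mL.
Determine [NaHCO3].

NaHCO3 + HCl → NaCl + H2O + CO2
n(HCl) = 0.02625 L × 0.02954 mol/L = 7.754 × 10^-4 mol
n(NaHCO3) = 7.754 × 10^-4 mol (1:1 mole ratio)
[NaHCO3] = 7.754 × 10^-4 mol / 0.04907 L = 0.01580 mol/L

0.01580 mol/L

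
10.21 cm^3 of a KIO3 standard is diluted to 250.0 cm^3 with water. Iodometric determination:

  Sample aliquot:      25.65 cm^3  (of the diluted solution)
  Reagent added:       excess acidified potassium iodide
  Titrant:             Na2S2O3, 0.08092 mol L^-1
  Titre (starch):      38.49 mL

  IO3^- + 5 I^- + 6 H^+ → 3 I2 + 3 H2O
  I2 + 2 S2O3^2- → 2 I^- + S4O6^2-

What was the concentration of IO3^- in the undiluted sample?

0.4955 mol/L

n(S2O3^2-) = 0.03849 × 0.08092 = 3.115 × 10^-3 mol
n(I2) = n(S2O3^2-)/2 = 1.557 × 10^-3 mol
From the 1:3 ratio, n(IO3^-) in the aliquot = 1/3 × 1.557 × 10^-3 = 5.191 × 10^-4 mol
[IO3^-]_dilute = 5.191 × 10^-4 / 0.02565 = 0.02024 mol/L
[IO3^-]_original = 0.02024 × 250.0/10.21 = 0.4955 mol/L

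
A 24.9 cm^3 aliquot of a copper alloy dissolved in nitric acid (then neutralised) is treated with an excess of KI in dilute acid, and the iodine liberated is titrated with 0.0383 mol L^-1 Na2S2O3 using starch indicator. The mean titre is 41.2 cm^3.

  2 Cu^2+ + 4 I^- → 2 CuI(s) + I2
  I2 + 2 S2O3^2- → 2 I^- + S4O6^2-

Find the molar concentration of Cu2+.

0.0634 mol/L

n(S2O3^2-) = 0.0412 × 0.0383 = 1.58 × 10^-3 mol
n(I2) = n(S2O3^2-)/2 = 7.89 × 10^-4 mol
From the 2:1 ratio, n(Cu2+) in the aliquot = 2/1 × 7.89 × 10^-4 = 1.58 × 10^-3 mol
[Cu2+] = 1.58 × 10^-3 / 0.0249 = 0.0634 mol/L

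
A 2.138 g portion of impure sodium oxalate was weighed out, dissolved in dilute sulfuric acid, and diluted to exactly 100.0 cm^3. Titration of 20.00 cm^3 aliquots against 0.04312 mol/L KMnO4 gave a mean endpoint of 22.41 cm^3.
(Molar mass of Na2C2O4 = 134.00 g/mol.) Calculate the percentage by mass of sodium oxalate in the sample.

75.71 %

2 MnO4^- + 5 C2O4^2- + 16 H^+ → 2 Mn^2+ + 10 CO2 + 8 H2O
n(KMnO4) per titration = 0.02241 × 0.04312 = 9.663 × 10^-4 mol
From the 5:2 ratio, n(Na2C2O4) in each aliquot = 5/2 × 9.663 × 10^-4 = 2.416 × 10^-3 mol
n(Na2C2O4) in the whole flask = 2.416 × 10^-3 × 100.0/20.00 = 0.01208 mol
mass of Na2C2O4 = 0.01208 × 134.00 = 1.619 g
% Na2C2O4 = 1.619 / 2.138 × 100 = 75.71 %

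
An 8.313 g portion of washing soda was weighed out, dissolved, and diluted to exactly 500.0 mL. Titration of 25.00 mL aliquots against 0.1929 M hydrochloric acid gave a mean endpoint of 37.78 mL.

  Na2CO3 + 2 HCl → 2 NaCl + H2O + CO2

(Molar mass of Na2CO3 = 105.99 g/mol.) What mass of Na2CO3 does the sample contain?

7.724 g

n(HCl) per titration = 0.03778 × 0.1929 = 7.288 × 10^-3 mol
From the 1:2 ratio, n(Na2CO3) in each aliquot = 1/2 × 7.288 × 10^-3 = 3.644 × 10^-3 mol
n(Na2CO3) in the whole flask = 3.644 × 10^-3 × 500.0/25.00 = 0.07288 mol
mass of Na2CO3 = 0.07288 × 105.99 = 7.724 g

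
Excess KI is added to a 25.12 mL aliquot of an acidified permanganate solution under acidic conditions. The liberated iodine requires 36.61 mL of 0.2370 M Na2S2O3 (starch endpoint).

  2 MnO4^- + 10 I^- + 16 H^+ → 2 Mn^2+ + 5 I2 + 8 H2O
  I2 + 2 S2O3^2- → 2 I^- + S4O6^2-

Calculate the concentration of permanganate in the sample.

0.06908 M

n(S2O3^2-) = 0.03661 × 0.2370 = 8.677 × 10^-3 mol
n(I2) = n(S2O3^2-)/2 = 4.338 × 10^-3 mol
From the 2:5 ratio, n(MnO4^-) in the aliquot = 2/5 × 4.338 × 10^-3 = 1.735 × 10^-3 mol
[MnO4^-] = 1.735 × 10^-3 / 0.02512 = 0.06908 mol/L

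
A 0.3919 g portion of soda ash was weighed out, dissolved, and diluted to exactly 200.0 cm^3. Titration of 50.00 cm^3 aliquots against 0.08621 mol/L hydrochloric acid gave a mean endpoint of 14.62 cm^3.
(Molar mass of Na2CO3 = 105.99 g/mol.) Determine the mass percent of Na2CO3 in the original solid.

68.17 %

Na2CO3 + 2 HCl → 2 NaCl + H2O + CO2
n(HCl) per titration = 0.01462 × 0.08621 = 1.260 × 10^-3 mol
From the 1:2 ratio, n(Na2CO3) in each aliquot = 1/2 × 1.260 × 10^-3 = 6.302 × 10^-4 mol
n(Na2CO3) in the whole flask = 6.302 × 10^-4 × 200.0/50.00 = 2.521 × 10^-3 mol
mass of Na2CO3 = 2.521 × 10^-3 × 105.99 = 0.2672 g
% Na2CO3 = 0.2672 / 0.3919 × 100 = 68.17 %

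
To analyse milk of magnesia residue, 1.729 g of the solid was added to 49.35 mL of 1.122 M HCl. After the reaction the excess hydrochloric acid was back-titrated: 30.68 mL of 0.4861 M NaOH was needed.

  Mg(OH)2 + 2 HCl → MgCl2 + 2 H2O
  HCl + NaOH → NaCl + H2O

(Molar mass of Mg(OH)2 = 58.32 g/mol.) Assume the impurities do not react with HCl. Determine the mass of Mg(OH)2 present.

1.180 g

n(HCl) added = 0.04935 × 1.122 = 0.05537 mol
n(NaOH) used in back-titration = 0.03068 × 0.4861 = 0.01491 mol
n(HCl) left over = 0.01491 mol (1:1 ratio)
n(HCl) consumed by analyte = 0.05537 − 0.01491 = 0.04046 mol
From the 1:2 ratio, n(Mg(OH)2) = 1/2 × 0.04046 = 0.02023 mol
mass of Mg(OH)2 = 0.02023 × 58.32 = 1.180 g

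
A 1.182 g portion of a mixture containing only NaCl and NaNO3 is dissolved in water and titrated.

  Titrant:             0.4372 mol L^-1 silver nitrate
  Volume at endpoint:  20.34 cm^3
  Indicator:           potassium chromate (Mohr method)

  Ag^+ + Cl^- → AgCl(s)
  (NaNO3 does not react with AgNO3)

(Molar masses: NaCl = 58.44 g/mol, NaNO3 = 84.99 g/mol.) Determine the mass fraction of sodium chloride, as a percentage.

n(AgNO3) = 0.02034 × 0.4372 = 8.893 × 10^-3 mol
Let x = n(NaCl), y = n(NaNO3).
Titrant: 1x = 8.893 × 10^-3;  mass: 58.44x + 84.99y = 1.182
Solving, x = 8.893 × 10^-3 mol, y = 7.793 × 10^-3 mol
mass of NaCl = 8.893 × 10^-3 × 58.44 = 0.5197 g
% NaCl = 0.5197 / 1.182 × 100 = 43.97 %

43.97 %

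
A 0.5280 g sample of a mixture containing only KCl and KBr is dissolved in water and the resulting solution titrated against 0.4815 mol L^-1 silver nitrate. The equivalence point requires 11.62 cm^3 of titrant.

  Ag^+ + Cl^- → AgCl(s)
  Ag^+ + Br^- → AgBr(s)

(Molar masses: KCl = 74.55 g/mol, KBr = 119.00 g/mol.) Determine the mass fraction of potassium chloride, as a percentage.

43.77 %

n(AgNO3) = 0.01162 × 0.4815 = 5.595 × 10^-3 mol
Let x = n(KCl), y = n(KBr).
Titrant: 1x + 1y = 5.595 × 10^-3;  mass: 74.55x + 119.00y = 0.5280
Solving, x = 3.100 × 10^-3 mol, y = 2.495 × 10^-3 mol
mass of KCl = 3.100 × 10^-3 × 74.55 = 0.2311 g
% KCl = 0.2311 / 0.5280 × 100 = 43.77 %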